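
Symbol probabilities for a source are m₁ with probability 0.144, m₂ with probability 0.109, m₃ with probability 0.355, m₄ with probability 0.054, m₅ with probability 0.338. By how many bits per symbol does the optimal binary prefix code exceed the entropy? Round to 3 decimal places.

0.077 bits

Entropy H = −Σ p log₂ p ≈ 2.0379 bits.
Huffman merges: 27/500+109/1000→163/1000; 18/125+163/1000→307/1000; 307/1000+169/500→129/200; 71/200+129/200→1. L = 423/200 ≈ 2.1150.
L − H = 2.1150 − 2.0379 = 0.077 bits.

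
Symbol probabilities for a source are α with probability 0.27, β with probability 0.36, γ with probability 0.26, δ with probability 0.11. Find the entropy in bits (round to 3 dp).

H = −Σ pᵢ log₂ pᵢ.
−0.27·log₂(0.27) = 0.5100
−0.36·log₂(0.36) = 0.5306
−0.26·log₂(0.26) = 0.5053
−0.11·log₂(0.11) = 0.3503
Sum ≈ 1.8962 → 1.896 bits.

1.896 bits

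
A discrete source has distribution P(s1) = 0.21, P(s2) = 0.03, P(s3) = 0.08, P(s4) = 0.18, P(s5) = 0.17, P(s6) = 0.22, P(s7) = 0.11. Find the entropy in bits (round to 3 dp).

2.627 bits

H = −Σ pᵢ log₂ pᵢ.
−0.21·log₂(0.21) = 0.4728
−0.03·log₂(0.03) = 0.1518
−0.08·log₂(0.08) = 0.2915
−0.18·log₂(0.18) = 0.4453
−0.17·log₂(0.17) = 0.4346
−0.22·log₂(0.22) = 0.4806
−0.11·log₂(0.11) = 0.3503
Sum ≈ 2.6269 → 2.627 bits.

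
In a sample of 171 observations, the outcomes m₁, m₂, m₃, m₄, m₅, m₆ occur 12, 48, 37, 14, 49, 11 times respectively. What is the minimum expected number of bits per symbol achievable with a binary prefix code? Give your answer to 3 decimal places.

2.351 bits/symbol

Probabilities are the counts divided by 171.
Repeatedly combine the two least-probable nodes; the expected code length is the sum of the merged weights.
merge 11/171 + 4/57 → 23/171
merge 14/171 + 23/171 → 37/171
merge 37/171 + 37/171 → 74/171
merge 16/57 + 49/171 → 97/171
merge 74/171 + 97/171 → 1
L = 23/171 + 37/171 + 74/171 + 97/171 + 1 = 134/57 ≈ 2.351 bits/symbol.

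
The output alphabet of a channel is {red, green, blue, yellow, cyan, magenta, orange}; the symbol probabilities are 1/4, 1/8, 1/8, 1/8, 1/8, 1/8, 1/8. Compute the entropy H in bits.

2.75 bits

Each probability is a power of 1/2, so log₂(1/p) is an integer.
H = Σ p·log₂(1/p) = 1/4·2 + 1/8·3 + 1/8·3 + 1/8·3 + 1/8·3 + 1/8·3 + 1/8·3 = 2.75 bits.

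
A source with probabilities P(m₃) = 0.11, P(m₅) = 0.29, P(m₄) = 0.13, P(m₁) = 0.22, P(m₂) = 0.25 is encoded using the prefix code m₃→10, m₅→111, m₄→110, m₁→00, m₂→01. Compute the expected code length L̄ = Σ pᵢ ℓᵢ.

2.42 bits/symbol

L̄ = Σ pᵢ·ℓᵢ = 0.11·2 + 0.29·3 + 0.13·3 + 0.22·2 + 0.25·2 = 2.42 bits/symbol.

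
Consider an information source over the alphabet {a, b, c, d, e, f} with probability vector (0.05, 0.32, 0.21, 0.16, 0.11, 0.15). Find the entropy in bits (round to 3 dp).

H = −Σ pᵢ log₂ pᵢ.
−0.05·log₂(0.05) = 0.2161
−0.32·log₂(0.32) = 0.5260
−0.21·log₂(0.21) = 0.4728
−0.16·log₂(0.16) = 0.4230
−0.11·log₂(0.11) = 0.3503
−0.15·log₂(0.15) = 0.4105
Sum ≈ 2.3988 → 2.399 bits.

2.399 bits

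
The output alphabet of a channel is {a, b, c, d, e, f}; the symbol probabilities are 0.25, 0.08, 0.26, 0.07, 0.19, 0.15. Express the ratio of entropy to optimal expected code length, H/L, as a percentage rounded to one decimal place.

99.2%

Entropy H = −Σ p log₂ p ≈ 2.4311 bits.
Huffman merges: 7/100+2/25→3/20; 3/20+3/20→3/10; 19/100+1/4→11/25; 13/50+3/10→14/25; 11/25+14/25→1. L = 49/20 ≈ 2.4500.
Efficiency = H/L = 2.4311/2.4500 = 99.2%.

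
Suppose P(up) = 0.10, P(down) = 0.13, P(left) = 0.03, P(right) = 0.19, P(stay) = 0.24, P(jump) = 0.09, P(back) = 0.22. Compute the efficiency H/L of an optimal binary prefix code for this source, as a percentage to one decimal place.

98.1%

Entropy H = −Σ p log₂ p ≈ 2.6092 bits.
Huffman merges: 3/100+9/100→3/25; 1/10+3/25→11/50; 13/100+19/100→8/25; 11/50+11/50→11/25; 6/25+8/25→14/25; 11/25+14/25→1. L = 133/50 ≈ 2.6600.
Efficiency = H/L = 2.6092/2.6600 = 98.1%.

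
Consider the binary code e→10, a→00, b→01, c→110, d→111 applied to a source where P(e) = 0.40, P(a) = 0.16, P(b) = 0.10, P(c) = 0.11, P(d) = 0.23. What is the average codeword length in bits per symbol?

2.34 bits/symbol

L̄ = Σ pᵢ·ℓᵢ = 0.40·2 + 0.16·2 + 0.10·2 + 0.11·3 + 0.23·3 = 2.34 bits/symbol.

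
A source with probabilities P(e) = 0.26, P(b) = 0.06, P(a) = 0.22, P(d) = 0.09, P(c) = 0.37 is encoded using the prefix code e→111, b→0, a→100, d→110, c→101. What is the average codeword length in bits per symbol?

L̄ = Σ pᵢ·ℓᵢ = 0.26·3 + 0.06·1 + 0.22·3 + 0.09·3 + 0.37·3 = 2.88 bits/symbol.

2.88 bits/symbol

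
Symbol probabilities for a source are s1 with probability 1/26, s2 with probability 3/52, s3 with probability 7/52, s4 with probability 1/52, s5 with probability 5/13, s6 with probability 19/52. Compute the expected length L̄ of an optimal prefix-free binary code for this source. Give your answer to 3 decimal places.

2.038 bits/symbol

Repeatedly combine the two least-probable nodes; the expected code length is the sum of the merged weights.
merge 1/52 + 1/26 → 3/52
merge 3/52 + 3/52 → 3/26
merge 3/26 + 7/52 → 1/4
merge 1/4 + 19/52 → 8/13
merge 5/13 + 8/13 → 1
L = 3/52 + 3/26 + 1/4 + 8/13 + 1 = 53/26 ≈ 2.038 bits/symbol.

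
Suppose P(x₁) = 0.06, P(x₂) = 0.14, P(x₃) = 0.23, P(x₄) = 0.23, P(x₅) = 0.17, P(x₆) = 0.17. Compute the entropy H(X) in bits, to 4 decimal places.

2.4852 bits

H = −Σ pᵢ log₂ pᵢ.
−0.06·log₂(0.06) = 0.2435
−0.14·log₂(0.14) = 0.3971
−0.23·log₂(0.23) = 0.4877
−0.23·log₂(0.23) = 0.4877
−0.17·log₂(0.17) = 0.4346
−0.17·log₂(0.17) = 0.4346
Sum ≈ 2.4852 → 2.4852 bits.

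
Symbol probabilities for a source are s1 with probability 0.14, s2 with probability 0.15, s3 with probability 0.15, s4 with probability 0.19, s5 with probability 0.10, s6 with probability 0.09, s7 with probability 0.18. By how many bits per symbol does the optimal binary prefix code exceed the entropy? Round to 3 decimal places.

0.046 bits

Entropy H = −Σ p log₂ p ≈ 2.7636 bits.
Huffman merges: 9/100+1/10→19/100; 7/50+3/20→29/100; 3/20+9/50→33/100; 19/100+19/100→19/50; 29/100+33/100→31/50; 19/50+31/50→1. L = 281/100 ≈ 2.8100.
L − H = 2.8100 − 2.7636 = 0.046 bits.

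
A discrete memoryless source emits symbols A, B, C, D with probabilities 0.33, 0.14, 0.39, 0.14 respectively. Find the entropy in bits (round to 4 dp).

1.8518 bits

H = −Σ pᵢ log₂ pᵢ.
−0.33·log₂(0.33) = 0.5278
−0.14·log₂(0.14) = 0.3971
−0.39·log₂(0.39) = 0.5298
−0.14·log₂(0.14) = 0.3971
Sum ≈ 1.8518 → 1.8518 bits.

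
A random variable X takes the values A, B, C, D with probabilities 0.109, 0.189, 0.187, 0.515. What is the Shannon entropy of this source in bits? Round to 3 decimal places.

H = −Σ pᵢ log₂ pᵢ.
−0.109·log₂(0.109) = 0.3485
−0.189·log₂(0.189) = 0.4543
−0.187·log₂(0.187) = 0.4523
−0.515·log₂(0.515) = 0.4930
Sum ≈ 1.7482 → 1.748 bits.

1.748 bits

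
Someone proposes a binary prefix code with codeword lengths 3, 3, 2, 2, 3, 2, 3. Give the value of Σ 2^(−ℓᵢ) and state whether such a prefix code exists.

1.25; no

With common denominator 2^3 = 8: Σ 2^(−ℓᵢ) = 1/8 + 1/8 + 2/8 + 2/8 + 1/8 + 2/8 + 1/8 = 10/8 = 1.25.
Kraft's inequality requires Σ ≤ 1; here Σ = 1.25 > 1, so no such prefix code exists.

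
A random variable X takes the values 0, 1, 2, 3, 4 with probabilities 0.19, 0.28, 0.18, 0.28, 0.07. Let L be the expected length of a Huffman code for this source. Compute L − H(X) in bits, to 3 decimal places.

Entropy H = −Σ p log₂ p ≈ 2.1975 bits.
Huffman merges: 7/100+9/50→1/4; 19/100+1/4→11/25; 7/25+7/25→14/25; 11/25+14/25→1. L = 9/4 ≈ 2.2500.
L − H = 2.2500 − 2.1975 = 0.052 bits.

0.052 bits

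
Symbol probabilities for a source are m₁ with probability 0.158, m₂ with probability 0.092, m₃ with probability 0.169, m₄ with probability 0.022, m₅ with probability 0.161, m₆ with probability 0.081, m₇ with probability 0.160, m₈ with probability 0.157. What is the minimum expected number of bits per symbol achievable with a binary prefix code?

Repeatedly combine the two least-probable nodes; the expected code length is the sum of the merged weights.
merge 11/500 + 81/1000 → 103/1000
merge 23/250 + 103/1000 → 39/200
merge 157/1000 + 79/500 → 63/200
merge 4/25 + 161/1000 → 321/1000
merge 169/1000 + 39/200 → 91/250
merge 63/200 + 321/1000 → 159/250
merge 91/250 + 159/250 → 1
L = 103/1000 + 39/200 + 63/200 + 321/1000 + 91/250 + 159/250 + 1 = 1467/500 = 2.934 bits/symbol.

2.934 bits/symbol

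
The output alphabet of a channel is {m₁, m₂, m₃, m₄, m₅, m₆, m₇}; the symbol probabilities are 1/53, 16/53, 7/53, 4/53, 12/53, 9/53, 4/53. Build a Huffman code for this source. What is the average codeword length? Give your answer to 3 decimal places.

2.566 bits/symbol

Repeatedly combine the two least-probable nodes; the expected code length is the sum of the merged weights.
merge 1/53 + 4/53 → 5/53
merge 4/53 + 5/53 → 9/53
merge 7/53 + 9/53 → 16/53
merge 9/53 + 12/53 → 21/53
merge 16/53 + 16/53 → 32/53
merge 21/53 + 32/53 → 1
L = 5/53 + 9/53 + 16/53 + 21/53 + 32/53 + 1 = 136/53 ≈ 2.566 bits/symbol.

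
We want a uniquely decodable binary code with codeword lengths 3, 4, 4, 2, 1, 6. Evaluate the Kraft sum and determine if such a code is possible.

With common denominator 2^6 = 64: Σ 2^(−ℓᵢ) = 8/64 + 4/64 + 4/64 + 16/64 + 32/64 + 1/64 = 65/64 = 1.015625.
Kraft's inequality requires Σ ≤ 1; here Σ = 1.015625 > 1, so no such prefix code exists.

1.015625; no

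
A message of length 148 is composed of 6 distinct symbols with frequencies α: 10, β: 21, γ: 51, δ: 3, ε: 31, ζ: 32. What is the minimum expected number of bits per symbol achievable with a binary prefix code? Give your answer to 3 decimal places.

2.318 bits/symbol

Probabilities are the counts divided by 148.
Repeatedly combine the two least-probable nodes; the expected code length is the sum of the merged weights.
merge 3/148 + 5/74 → 13/148
merge 13/148 + 21/148 → 17/74
merge 31/148 + 8/37 → 63/148
merge 17/74 + 51/148 → 85/148
merge 63/148 + 85/148 → 1
L = 13/148 + 17/74 + 63/148 + 85/148 + 1 = 343/148 ≈ 2.318 bits/symbol.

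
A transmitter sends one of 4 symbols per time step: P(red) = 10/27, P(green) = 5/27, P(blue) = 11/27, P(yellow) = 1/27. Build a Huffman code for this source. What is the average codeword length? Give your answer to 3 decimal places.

Repeatedly combine the two least-probable nodes; the expected code length is the sum of the merged weights.
merge 1/27 + 5/27 → 2/9
merge 2/9 + 10/27 → 16/27
merge 11/27 + 16/27 → 1
L = 2/9 + 16/27 + 1 = 49/27 ≈ 1.815 bits/symbol.

1.815 bits/symbol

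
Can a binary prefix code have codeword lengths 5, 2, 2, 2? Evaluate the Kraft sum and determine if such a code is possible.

With common denominator 2^5 = 32: Σ 2^(−ℓᵢ) = 1/32 + 8/32 + 8/32 + 8/32 = 25/32 = 0.78125.
Kraft's inequality requires Σ ≤ 1; here Σ = 0.78125 ≤ 1, so such a prefix code exists.

0.78125; yes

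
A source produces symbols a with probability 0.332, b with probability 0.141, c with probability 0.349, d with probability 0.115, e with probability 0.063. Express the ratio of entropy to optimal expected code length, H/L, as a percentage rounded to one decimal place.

96.2%

Entropy H = −Σ p log₂ p ≈ 2.0668 bits.
Huffman merges: 63/1000+23/200→89/500; 141/1000+89/500→319/1000; 319/1000+83/250→651/1000; 349/1000+651/1000→1. L = 537/250 ≈ 2.1480.
Efficiency = H/L = 2.0668/2.1480 = 96.2%.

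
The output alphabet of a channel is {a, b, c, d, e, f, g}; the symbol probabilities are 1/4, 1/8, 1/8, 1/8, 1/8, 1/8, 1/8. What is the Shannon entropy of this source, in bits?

Each probability is a power of 1/2, so log₂(1/p) is an integer.
H = Σ p·log₂(1/p) = 1/4·2 + 1/8·3 + 1/8·3 + 1/8·3 + 1/8·3 + 1/8·3 + 1/8·3 = 2.75 bits.

2.75 bits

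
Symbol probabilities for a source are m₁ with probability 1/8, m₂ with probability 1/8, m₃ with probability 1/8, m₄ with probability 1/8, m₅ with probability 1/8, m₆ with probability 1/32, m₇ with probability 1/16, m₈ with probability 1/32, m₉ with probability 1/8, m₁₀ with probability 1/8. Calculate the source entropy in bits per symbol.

3.1875 bits

Each probability is a power of 1/2, so log₂(1/p) is an integer.
H = Σ p·log₂(1/p) = 1/8·3 + 1/8·3 + 1/8·3 + 1/8·3 + 1/8·3 + 1/32·5 + 1/16·4 + 1/32·5 + 1/8·3 + 1/8·3 = 3.1875 bits.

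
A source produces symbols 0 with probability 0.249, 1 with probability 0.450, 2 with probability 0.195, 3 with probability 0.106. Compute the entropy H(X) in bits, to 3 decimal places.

1.821 bits

H = −Σ pᵢ log₂ pᵢ.
−0.249·log₂(0.249) = 0.4994
−0.450·log₂(0.450) = 0.5184
−0.195·log₂(0.195) = 0.4599
−0.106·log₂(0.106) = 0.3432
Sum ≈ 1.8210 → 1.821 bits.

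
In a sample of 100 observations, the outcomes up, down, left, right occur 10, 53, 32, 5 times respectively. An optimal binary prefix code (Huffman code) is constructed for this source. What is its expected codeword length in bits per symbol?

Probabilities are the counts divided by 100.
Repeatedly combine the two least-probable nodes; the expected code length is the sum of the merged weights.
merge 1/20 + 1/10 → 3/20
merge 3/20 + 8/25 → 47/100
merge 47/100 + 53/100 → 1
L = 3/20 + 47/100 + 1 = 81/50 = 1.62 bits/symbol.

1.62 bits/symbol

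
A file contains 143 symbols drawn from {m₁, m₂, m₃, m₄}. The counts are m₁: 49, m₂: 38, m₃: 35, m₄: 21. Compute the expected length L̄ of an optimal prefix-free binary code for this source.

Probabilities are the counts divided by 143.
Repeatedly combine the two least-probable nodes; the expected code length is the sum of the merged weights.
merge 21/143 + 35/143 → 56/143
merge 38/143 + 49/143 → 87/143
merge 56/143 + 87/143 → 1
L = 56/143 + 87/143 + 1 = 2 bits/symbol.

2 bits/symbol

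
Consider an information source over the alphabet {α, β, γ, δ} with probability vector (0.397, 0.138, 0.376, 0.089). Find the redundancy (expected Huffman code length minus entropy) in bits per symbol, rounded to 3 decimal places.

0.065 bits

Entropy H = −Σ p log₂ p ≈ 1.7646 bits.
Huffman merges: 89/1000+69/500→227/1000; 227/1000+47/125→603/1000; 397/1000+603/1000→1. L = 183/100 ≈ 1.8300.
L − H = 1.8300 − 1.7646 = 0.065 bits.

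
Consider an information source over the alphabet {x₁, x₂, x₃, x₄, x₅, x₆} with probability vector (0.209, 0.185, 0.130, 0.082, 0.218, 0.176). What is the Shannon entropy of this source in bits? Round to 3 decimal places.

2.521 bits

H = −Σ pᵢ log₂ pᵢ.
−0.209·log₂(0.209) = 0.4720
−0.185·log₂(0.185) = 0.4504
−0.130·log₂(0.130) = 0.3826
−0.082·log₂(0.082) = 0.2959
−0.218·log₂(0.218) = 0.4791
−0.176·log₂(0.176) = 0.4411
Sum ≈ 2.5211 → 2.521 bits.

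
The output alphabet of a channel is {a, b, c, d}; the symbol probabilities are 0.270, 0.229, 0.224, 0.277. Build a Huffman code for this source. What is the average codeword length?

2 bits/symbol

Repeatedly combine the two least-probable nodes; the expected code length is the sum of the merged weights.
merge 28/125 + 229/1000 → 453/1000
merge 27/100 + 277/1000 → 547/1000
merge 453/1000 + 547/1000 → 1
L = 453/1000 + 547/1000 + 1 = 2 bits/symbol.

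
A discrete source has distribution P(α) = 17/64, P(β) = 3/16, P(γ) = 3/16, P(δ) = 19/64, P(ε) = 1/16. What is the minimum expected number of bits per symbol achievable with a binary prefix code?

2.25 bits/symbol

Repeatedly combine the two least-probable nodes; the expected code length is the sum of the merged weights.
merge 1/16 + 3/16 → 1/4
merge 3/16 + 1/4 → 7/16
merge 17/64 + 19/64 → 9/16
merge 7/16 + 9/16 → 1
L = 1/4 + 7/16 + 9/16 + 1 = 9/4 = 2.25 bits/symbol.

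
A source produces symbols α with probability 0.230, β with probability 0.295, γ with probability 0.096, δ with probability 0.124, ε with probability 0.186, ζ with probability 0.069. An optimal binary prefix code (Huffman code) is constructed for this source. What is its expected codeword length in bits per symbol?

2.454 bits/symbol

Repeatedly combine the two least-probable nodes; the expected code length is the sum of the merged weights.
merge 69/1000 + 12/125 → 33/200
merge 31/250 + 33/200 → 289/1000
merge 93/500 + 23/100 → 52/125
merge 289/1000 + 59/200 → 73/125
merge 52/125 + 73/125 → 1
L = 33/200 + 289/1000 + 52/125 + 73/125 + 1 = 1227/500 = 2.454 bits/symbol.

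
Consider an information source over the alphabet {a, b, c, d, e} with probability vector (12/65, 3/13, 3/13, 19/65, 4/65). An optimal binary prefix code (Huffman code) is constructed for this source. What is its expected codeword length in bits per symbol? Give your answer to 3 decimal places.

2.246 bits/symbol

Repeatedly combine the two least-probable nodes; the expected code length is the sum of the merged weights.
merge 4/65 + 12/65 → 16/65
merge 3/13 + 3/13 → 6/13
merge 16/65 + 19/65 → 7/13
merge 6/13 + 7/13 → 1
L = 16/65 + 6/13 + 7/13 + 1 = 146/65 ≈ 2.246 bits/symbol.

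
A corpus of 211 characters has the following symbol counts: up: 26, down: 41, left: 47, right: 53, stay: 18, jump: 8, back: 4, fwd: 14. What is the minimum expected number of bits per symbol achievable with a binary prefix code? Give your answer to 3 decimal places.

Probabilities are the counts divided by 211.
Repeatedly combine the two least-probable nodes; the expected code length is the sum of the merged weights.
merge 4/211 + 8/211 → 12/211
merge 12/211 + 14/211 → 26/211
merge 18/211 + 26/211 → 44/211
merge 26/211 + 41/211 → 67/211
merge 44/211 + 47/211 → 91/211
merge 53/211 + 67/211 → 120/211
merge 91/211 + 120/211 → 1
L = 12/211 + 26/211 + 44/211 + 67/211 + 91/211 + 120/211 + 1 = 571/211 ≈ 2.706 bits/symbol.

2.706 bits/symbol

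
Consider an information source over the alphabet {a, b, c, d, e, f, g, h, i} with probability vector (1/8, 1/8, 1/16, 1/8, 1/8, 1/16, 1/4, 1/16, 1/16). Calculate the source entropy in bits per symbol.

3 bits

Each probability is a power of 1/2, so log₂(1/p) is an integer.
H = Σ p·log₂(1/p) = 1/8·3 + 1/8·3 + 1/16·4 + 1/8·3 + 1/8·3 + 1/16·4 + 1/4·2 + 1/16·4 + 1/16·4 = 3 bits.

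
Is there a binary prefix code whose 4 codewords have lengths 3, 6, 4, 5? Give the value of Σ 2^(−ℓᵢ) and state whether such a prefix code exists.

0.234375; yes

With common denominator 2^6 = 64: Σ 2^(−ℓᵢ) = 8/64 + 1/64 + 4/64 + 2/64 = 15/64 = 0.234375.
Kraft's inequality requires Σ ≤ 1; here Σ = 0.234375 ≤ 1, so such a prefix code exists.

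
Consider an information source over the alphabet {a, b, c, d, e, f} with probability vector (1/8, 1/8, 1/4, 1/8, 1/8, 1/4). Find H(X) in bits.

2.5 bits

Each probability is a power of 1/2, so log₂(1/p) is an integer.
H = Σ p·log₂(1/p) = 1/8·3 + 1/8·3 + 1/4·2 + 1/8·3 + 1/8·3 + 1/4·2 = 2.5 bits.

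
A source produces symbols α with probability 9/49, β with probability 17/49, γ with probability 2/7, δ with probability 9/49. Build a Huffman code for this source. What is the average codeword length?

Repeatedly combine the two least-probable nodes; the expected code length is the sum of the merged weights.
merge 9/49 + 9/49 → 18/49
merge 2/7 + 17/49 → 31/49
merge 18/49 + 31/49 → 1
L = 18/49 + 31/49 + 1 = 2 bits/symbol.

2 bits/symbol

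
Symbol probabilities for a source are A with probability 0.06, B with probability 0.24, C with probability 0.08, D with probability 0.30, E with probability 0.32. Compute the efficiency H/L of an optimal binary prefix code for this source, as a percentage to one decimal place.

97.0%

Entropy H = −Σ p log₂ p ≈ 2.0763 bits.
Huffman merges: 3/50+2/25→7/50; 7/50+6/25→19/50; 3/10+8/25→31/50; 19/50+31/50→1. L = 107/50 ≈ 2.1400.
Efficiency = H/L = 2.0763/2.1400 = 97.0%.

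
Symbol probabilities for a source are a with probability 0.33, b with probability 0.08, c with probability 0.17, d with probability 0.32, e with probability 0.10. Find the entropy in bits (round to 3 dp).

H = −Σ pᵢ log₂ pᵢ.
−0.33·log₂(0.33) = 0.5278
−0.08·log₂(0.08) = 0.2915
−0.17·log₂(0.17) = 0.4346
−0.32·log₂(0.32) = 0.5260
−0.10·log₂(0.10) = 0.3322
Sum ≈ 2.1121 → 2.112 bits.

2.112 bits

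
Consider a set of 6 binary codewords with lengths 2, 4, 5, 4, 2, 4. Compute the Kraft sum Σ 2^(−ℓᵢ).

0.71875

With common denominator 2^5 = 32: Σ 2^(−ℓᵢ) = 8/32 + 2/32 + 1/32 + 2/32 + 8/32 + 2/32 = 23/32 = 0.71875.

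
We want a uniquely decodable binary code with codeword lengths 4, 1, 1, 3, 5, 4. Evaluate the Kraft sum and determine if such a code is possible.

With common denominator 2^5 = 32: Σ 2^(−ℓᵢ) = 2/32 + 16/32 + 16/32 + 4/32 + 1/32 + 2/32 = 41/32 = 1.28125.
Kraft's inequality requires Σ ≤ 1; here Σ = 1.28125 > 1, so no such prefix code exists.

1.28125; no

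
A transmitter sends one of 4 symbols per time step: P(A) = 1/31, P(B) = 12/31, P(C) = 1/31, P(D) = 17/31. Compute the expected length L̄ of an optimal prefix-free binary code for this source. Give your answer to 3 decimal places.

Repeatedly combine the two least-probable nodes; the expected code length is the sum of the merged weights.
merge 1/31 + 1/31 → 2/31
merge 2/31 + 12/31 → 14/31
merge 14/31 + 17/31 → 1
L = 2/31 + 14/31 + 1 = 47/31 ≈ 1.516 bits/symbol.

1.516 bits/symbol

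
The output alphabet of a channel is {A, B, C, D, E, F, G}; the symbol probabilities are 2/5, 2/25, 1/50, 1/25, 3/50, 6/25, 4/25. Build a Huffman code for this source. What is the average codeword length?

2.34 bits/symbol

Repeatedly combine the two least-probable nodes; the expected code length is the sum of the merged weights.
merge 1/50 + 1/25 → 3/50
merge 3/50 + 3/50 → 3/25
merge 2/25 + 3/25 → 1/5
merge 4/25 + 1/5 → 9/25
merge 6/25 + 9/25 → 3/5
merge 2/5 + 3/5 → 1
L = 3/50 + 3/25 + 1/5 + 9/25 + 3/5 + 1 = 117/50 = 2.34 bits/symbol.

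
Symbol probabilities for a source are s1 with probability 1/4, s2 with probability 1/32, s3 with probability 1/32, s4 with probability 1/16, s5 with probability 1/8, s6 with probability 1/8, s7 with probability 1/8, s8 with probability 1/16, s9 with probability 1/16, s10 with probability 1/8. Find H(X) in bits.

3.0625 bits

Each probability is a power of 1/2, so log₂(1/p) is an integer.
H = Σ p·log₂(1/p) = 1/4·2 + 1/32·5 + 1/32·5 + 1/16·4 + 1/8·3 + 1/8·3 + 1/8·3 + 1/16·4 + 1/16·4 + 1/8·3 = 3.0625 bits.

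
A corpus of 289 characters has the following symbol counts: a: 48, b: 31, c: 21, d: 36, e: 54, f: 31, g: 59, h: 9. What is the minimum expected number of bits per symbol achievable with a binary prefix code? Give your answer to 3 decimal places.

2.900 bits/symbol

Probabilities are the counts divided by 289.
Repeatedly combine the two least-probable nodes; the expected code length is the sum of the merged weights.
merge 9/289 + 21/289 → 30/289
merge 30/289 + 31/289 → 61/289
merge 31/289 + 36/289 → 67/289
merge 48/289 + 54/289 → 6/17
merge 59/289 + 61/289 → 120/289
merge 67/289 + 6/17 → 169/289
merge 120/289 + 169/289 → 1
L = 30/289 + 61/289 + 67/289 + 6/17 + 120/289 + 169/289 + 1 = 838/289 ≈ 2.900 bits/symbol.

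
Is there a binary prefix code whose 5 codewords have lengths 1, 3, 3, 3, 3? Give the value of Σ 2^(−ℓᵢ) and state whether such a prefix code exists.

With common denominator 2^3 = 8: Σ 2^(−ℓᵢ) = 4/8 + 1/8 + 1/8 + 1/8 + 1/8 = 8/8 = 1.
Kraft's inequality requires Σ ≤ 1; here Σ = 1 ≤ 1, so such a prefix code exists.

1; yes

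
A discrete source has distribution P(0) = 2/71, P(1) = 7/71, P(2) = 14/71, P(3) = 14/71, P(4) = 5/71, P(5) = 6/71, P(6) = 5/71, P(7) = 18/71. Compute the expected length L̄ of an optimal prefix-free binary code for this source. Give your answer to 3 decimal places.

Repeatedly combine the two least-probable nodes; the expected code length is the sum of the merged weights.
merge 2/71 + 5/71 → 7/71
merge 5/71 + 6/71 → 11/71
merge 7/71 + 7/71 → 14/71
merge 11/71 + 14/71 → 25/71
merge 14/71 + 14/71 → 28/71
merge 18/71 + 25/71 → 43/71
merge 28/71 + 43/71 → 1
L = 7/71 + 11/71 + 14/71 + 25/71 + 28/71 + 43/71 + 1 = 199/71 ≈ 2.803 bits/symbol.

2.803 bits/symbol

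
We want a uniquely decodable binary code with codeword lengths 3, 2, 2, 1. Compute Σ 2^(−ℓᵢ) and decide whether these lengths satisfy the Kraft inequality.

1.125; no

With common denominator 2^3 = 8: Σ 2^(−ℓᵢ) = 1/8 + 2/8 + 2/8 + 4/8 = 9/8 = 1.125.
Kraft's inequality requires Σ ≤ 1; here Σ = 1.125 > 1, so no such prefix code exists.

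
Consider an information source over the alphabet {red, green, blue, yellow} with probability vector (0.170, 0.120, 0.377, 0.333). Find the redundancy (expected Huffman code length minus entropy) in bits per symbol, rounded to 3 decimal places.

Entropy H = −Σ p log₂ p ≈ 1.8605 bits.
Huffman merges: 3/25+17/100→29/100; 29/100+333/1000→623/1000; 377/1000+623/1000→1. L = 1913/1000 ≈ 1.9130.
L − H = 1.9130 − 1.8605 = 0.052 bits.

0.052 bits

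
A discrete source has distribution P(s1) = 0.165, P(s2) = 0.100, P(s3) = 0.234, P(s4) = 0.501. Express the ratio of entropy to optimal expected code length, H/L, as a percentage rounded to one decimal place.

Entropy H = −Σ p log₂ p ≈ 1.7510 bits.
Huffman merges: 1/10+33/200→53/200; 117/500+53/200→499/1000; 499/1000+501/1000→1. L = 441/250 ≈ 1.7640.
Efficiency = H/L = 1.7510/1.7640 = 99.3%.

99.3%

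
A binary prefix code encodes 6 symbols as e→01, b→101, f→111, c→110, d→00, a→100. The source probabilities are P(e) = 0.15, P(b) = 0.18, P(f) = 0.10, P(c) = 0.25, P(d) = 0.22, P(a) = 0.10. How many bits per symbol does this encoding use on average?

L̄ = Σ pᵢ·ℓᵢ = 0.15·2 + 0.18·3 + 0.10·3 + 0.25·3 + 0.22·2 + 0.10·3 = 2.63 bits/symbol.

2.63 bits/symbol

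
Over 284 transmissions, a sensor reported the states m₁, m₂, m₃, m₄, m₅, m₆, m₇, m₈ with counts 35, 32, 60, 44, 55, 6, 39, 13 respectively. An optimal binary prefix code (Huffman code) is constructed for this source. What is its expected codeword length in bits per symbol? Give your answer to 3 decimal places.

2.842 bits/symbol

Probabilities are the counts divided by 284.
Repeatedly combine the two least-probable nodes; the expected code length is the sum of the merged weights.
merge 3/142 + 13/284 → 19/284
merge 19/284 + 8/71 → 51/284
merge 35/284 + 39/284 → 37/142
merge 11/71 + 51/284 → 95/284
merge 55/284 + 15/71 → 115/284
merge 37/142 + 95/284 → 169/284
merge 115/284 + 169/284 → 1
L = 19/284 + 51/284 + 37/142 + 95/284 + 115/284 + 169/284 + 1 = 807/284 ≈ 2.842 bits/symbol.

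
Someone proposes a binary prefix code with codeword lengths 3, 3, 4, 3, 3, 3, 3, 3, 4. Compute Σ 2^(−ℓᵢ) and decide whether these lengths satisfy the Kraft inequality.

1; yes

With common denominator 2^4 = 16: Σ 2^(−ℓᵢ) = 2/16 + 2/16 + 1/16 + 2/16 + 2/16 + 2/16 + 2/16 + 2/16 + 1/16 = 16/16 = 1.
Kraft's inequality requires Σ ≤ 1; here Σ = 1 ≤ 1, so such a prefix code exists.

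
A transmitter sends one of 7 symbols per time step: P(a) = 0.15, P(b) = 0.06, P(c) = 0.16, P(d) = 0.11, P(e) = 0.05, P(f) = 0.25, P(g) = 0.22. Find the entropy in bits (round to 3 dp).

H = −Σ pᵢ log₂ pᵢ.
−0.15·log₂(0.15) = 0.4105
−0.06·log₂(0.06) = 0.2435
−0.16·log₂(0.16) = 0.4230
−0.11·log₂(0.11) = 0.3503
−0.05·log₂(0.05) = 0.2161
−0.25·log₂(0.25) = 0.5000
−0.22·log₂(0.22) = 0.4806
Sum ≈ 2.6241 → 2.624 bits.

2.624 bits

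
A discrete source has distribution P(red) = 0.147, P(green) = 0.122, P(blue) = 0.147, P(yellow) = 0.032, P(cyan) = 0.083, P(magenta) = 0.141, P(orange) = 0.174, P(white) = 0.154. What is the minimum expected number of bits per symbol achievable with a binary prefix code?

Repeatedly combine the two least-probable nodes; the expected code length is the sum of the merged weights.
merge 4/125 + 83/1000 → 23/200
merge 23/200 + 61/500 → 237/1000
merge 141/1000 + 147/1000 → 36/125
merge 147/1000 + 77/500 → 301/1000
merge 87/500 + 237/1000 → 411/1000
merge 36/125 + 301/1000 → 589/1000
merge 411/1000 + 589/1000 → 1
L = 23/200 + 237/1000 + 36/125 + 301/1000 + 411/1000 + 589/1000 + 1 = 2941/1000 = 2.941 bits/symbol.

2.941 bits/symbol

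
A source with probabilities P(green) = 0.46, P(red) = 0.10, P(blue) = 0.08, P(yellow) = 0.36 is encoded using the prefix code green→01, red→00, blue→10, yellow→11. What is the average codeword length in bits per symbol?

2 bits/symbol

L̄ = Σ pᵢ·ℓᵢ = 0.46·2 + 0.10·2 + 0.08·2 + 0.36·2 = 2 bits/symbol.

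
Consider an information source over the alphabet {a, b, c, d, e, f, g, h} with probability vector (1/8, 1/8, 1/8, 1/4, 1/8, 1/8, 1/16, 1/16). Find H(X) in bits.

2.875 bits

Each probability is a power of 1/2, so log₂(1/p) is an integer.
H = Σ p·log₂(1/p) = 1/8·3 + 1/8·3 + 1/8·3 + 1/4·2 + 1/8·3 + 1/8·3 + 1/16·4 + 1/16·4 = 2.875 bits.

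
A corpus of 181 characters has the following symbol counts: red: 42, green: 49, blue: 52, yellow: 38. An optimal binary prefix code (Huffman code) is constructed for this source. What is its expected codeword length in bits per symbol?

Probabilities are the counts divided by 181.
Repeatedly combine the two least-probable nodes; the expected code length is the sum of the merged weights.
merge 38/181 + 42/181 → 80/181
merge 49/181 + 52/181 → 101/181
merge 80/181 + 101/181 → 1
L = 80/181 + 101/181 + 1 = 2 bits/symbol.

2 bits/symbol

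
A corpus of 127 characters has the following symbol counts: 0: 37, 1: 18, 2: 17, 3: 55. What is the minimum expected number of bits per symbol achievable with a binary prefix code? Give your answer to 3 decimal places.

Probabilities are the counts divided by 127.
Repeatedly combine the two least-probable nodes; the expected code length is the sum of the merged weights.
merge 17/127 + 18/127 → 35/127
merge 35/127 + 37/127 → 72/127
merge 55/127 + 72/127 → 1
L = 35/127 + 72/127 + 1 = 234/127 ≈ 1.843 bits/symbol.

1.843 bits/symbol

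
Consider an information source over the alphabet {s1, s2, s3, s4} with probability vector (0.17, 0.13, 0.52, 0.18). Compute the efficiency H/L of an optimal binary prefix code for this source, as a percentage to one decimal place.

Entropy H = −Σ p log₂ p ≈ 1.7531 bits.
Huffman merges: 13/100+17/100→3/10; 9/50+3/10→12/25; 12/25+13/25→1. L = 89/50 ≈ 1.7800.
Efficiency = H/L = 1.7531/1.7800 = 98.5%.

98.5%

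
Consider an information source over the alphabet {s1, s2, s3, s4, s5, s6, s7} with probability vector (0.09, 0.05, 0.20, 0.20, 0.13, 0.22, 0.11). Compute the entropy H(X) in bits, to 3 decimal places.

2.671 bits

H = −Σ pᵢ log₂ pᵢ.
−0.09·log₂(0.09) = 0.3127
−0.05·log₂(0.05) = 0.2161
−0.20·log₂(0.20) = 0.4644
−0.20·log₂(0.20) = 0.4644
−0.13·log₂(0.13) = 0.3826
−0.22·log₂(0.22) = 0.4806
−0.11·log₂(0.11) = 0.3503
Sum ≈ 2.6710 → 2.671 bits.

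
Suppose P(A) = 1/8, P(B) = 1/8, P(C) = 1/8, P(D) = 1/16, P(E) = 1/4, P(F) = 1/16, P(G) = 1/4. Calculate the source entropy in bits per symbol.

2.625 bits

Each probability is a power of 1/2, so log₂(1/p) is an integer.
H = Σ p·log₂(1/p) = 1/8·3 + 1/8·3 + 1/8·3 + 1/16·4 + 1/4·2 + 1/16·4 + 1/4·2 = 2.625 bits.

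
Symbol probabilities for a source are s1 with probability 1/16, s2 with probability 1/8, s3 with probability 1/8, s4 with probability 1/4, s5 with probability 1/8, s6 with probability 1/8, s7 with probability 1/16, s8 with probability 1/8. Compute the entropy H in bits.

2.875 bits

Each probability is a power of 1/2, so log₂(1/p) is an integer.
H = Σ p·log₂(1/p) = 1/16·4 + 1/8·3 + 1/8·3 + 1/4·2 + 1/8·3 + 1/8·3 + 1/16·4 + 1/8·3 = 2.875 bits.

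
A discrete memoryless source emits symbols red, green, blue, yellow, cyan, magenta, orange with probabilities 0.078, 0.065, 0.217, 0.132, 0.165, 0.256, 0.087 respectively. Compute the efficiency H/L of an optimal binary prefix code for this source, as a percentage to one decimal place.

Entropy H = −Σ p log₂ p ≈ 2.6460 bits.
Huffman merges: 13/200+39/500→143/1000; 87/1000+33/250→219/1000; 143/1000+33/200→77/250; 217/1000+219/1000→109/250; 32/125+77/250→141/250; 109/250+141/250→1. L = 267/100 ≈ 2.6700.
Efficiency = H/L = 2.6460/2.6700 = 99.1%.

99.1%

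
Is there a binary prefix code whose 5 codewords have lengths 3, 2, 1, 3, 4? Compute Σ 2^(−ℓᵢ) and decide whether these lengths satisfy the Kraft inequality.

1.0625; no

With common denominator 2^4 = 16: Σ 2^(−ℓᵢ) = 2/16 + 4/16 + 8/16 + 2/16 + 1/16 = 17/16 = 1.0625.
Kraft's inequality requires Σ ≤ 1; here Σ = 1.0625 > 1, so no such prefix code exists.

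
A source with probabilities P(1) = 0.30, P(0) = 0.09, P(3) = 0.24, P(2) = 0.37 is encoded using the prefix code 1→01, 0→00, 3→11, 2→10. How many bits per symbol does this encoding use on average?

2 bits/symbol

L̄ = Σ pᵢ·ℓᵢ = 0.30·2 + 0.09·2 + 0.24·2 + 0.37·2 = 2 bits/symbol.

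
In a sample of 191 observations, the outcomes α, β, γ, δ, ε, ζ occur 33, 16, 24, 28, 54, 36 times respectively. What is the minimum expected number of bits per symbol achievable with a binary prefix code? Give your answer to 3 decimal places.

2.529 bits/symbol

Probabilities are the counts divided by 191.
Repeatedly combine the two least-probable nodes; the expected code length is the sum of the merged weights.
merge 16/191 + 24/191 → 40/191
merge 28/191 + 33/191 → 61/191
merge 36/191 + 40/191 → 76/191
merge 54/191 + 61/191 → 115/191
merge 76/191 + 115/191 → 1
L = 40/191 + 61/191 + 76/191 + 115/191 + 1 = 483/191 ≈ 2.529 bits/symbol.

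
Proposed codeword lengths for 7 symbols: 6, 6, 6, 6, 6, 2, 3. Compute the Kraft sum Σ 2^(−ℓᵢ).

With common denominator 2^6 = 64: Σ 2^(−ℓᵢ) = 1/64 + 1/64 + 1/64 + 1/64 + 1/64 + 16/64 + 8/64 = 29/64 = 0.453125.

0.453125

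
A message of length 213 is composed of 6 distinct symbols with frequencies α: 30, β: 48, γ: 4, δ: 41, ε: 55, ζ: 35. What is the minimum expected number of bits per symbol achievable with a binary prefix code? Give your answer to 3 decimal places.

2.484 bits/symbol

Probabilities are the counts divided by 213.
Repeatedly combine the two least-probable nodes; the expected code length is the sum of the merged weights.
merge 4/213 + 10/71 → 34/213
merge 34/213 + 35/213 → 23/71
merge 41/213 + 16/71 → 89/213
merge 55/213 + 23/71 → 124/213
merge 89/213 + 124/213 → 1
L = 34/213 + 23/71 + 89/213 + 124/213 + 1 = 529/213 ≈ 2.484 bits/symbol.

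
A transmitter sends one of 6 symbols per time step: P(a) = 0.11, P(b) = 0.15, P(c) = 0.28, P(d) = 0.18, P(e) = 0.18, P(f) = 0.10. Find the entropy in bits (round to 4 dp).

H = −Σ pᵢ log₂ pᵢ.
−0.11·log₂(0.11) = 0.3503
−0.15·log₂(0.15) = 0.4105
−0.28·log₂(0.28) = 0.5142
−0.18·log₂(0.18) = 0.4453
−0.18·log₂(0.18) = 0.4453
−0.10·log₂(0.10) = 0.3322
Sum ≈ 2.4979 → 2.4979 bits.

2.4979 bits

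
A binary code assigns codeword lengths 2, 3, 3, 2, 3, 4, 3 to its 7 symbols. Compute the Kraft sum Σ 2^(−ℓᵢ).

1.0625

With common denominator 2^4 = 16: Σ 2^(−ℓᵢ) = 4/16 + 2/16 + 2/16 + 4/16 + 2/16 + 1/16 + 2/16 = 17/16 = 1.0625.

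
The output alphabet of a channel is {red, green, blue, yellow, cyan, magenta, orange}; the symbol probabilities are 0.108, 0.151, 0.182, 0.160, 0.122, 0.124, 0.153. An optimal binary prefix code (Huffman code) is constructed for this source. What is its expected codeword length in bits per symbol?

2.818 bits/symbol

Repeatedly combine the two least-probable nodes; the expected code length is the sum of the merged weights.
merge 27/250 + 61/500 → 23/100
merge 31/250 + 151/1000 → 11/40
merge 153/1000 + 4/25 → 313/1000
merge 91/500 + 23/100 → 103/250
merge 11/40 + 313/1000 → 147/250
merge 103/250 + 147/250 → 1
L = 23/100 + 11/40 + 313/1000 + 103/250 + 147/250 + 1 = 1409/500 = 2.818 bits/symbol.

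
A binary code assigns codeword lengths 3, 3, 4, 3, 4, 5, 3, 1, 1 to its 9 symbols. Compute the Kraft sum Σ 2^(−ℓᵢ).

1.65625

With common denominator 2^5 = 32: Σ 2^(−ℓᵢ) = 4/32 + 4/32 + 2/32 + 4/32 + 2/32 + 1/32 + 4/32 + 16/32 + 16/32 = 53/32 = 1.65625.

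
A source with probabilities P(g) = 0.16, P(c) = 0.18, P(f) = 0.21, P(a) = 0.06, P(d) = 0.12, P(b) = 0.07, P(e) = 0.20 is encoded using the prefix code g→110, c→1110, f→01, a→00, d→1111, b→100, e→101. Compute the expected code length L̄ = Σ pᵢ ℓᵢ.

L̄ = Σ pᵢ·ℓᵢ = 0.16·3 + 0.18·4 + 0.21·2 + 0.06·2 + 0.12·4 + 0.07·3 + 0.20·3 = 3.03 bits/symbol.

3.03 bits/symbol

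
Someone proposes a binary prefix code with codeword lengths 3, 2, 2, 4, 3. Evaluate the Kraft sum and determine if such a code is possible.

With common denominator 2^4 = 16: Σ 2^(−ℓᵢ) = 2/16 + 4/16 + 4/16 + 1/16 + 2/16 = 13/16 = 0.8125.
Kraft's inequality requires Σ ≤ 1; here Σ = 0.8125 ≤ 1, so such a prefix code exists.

0.8125; yes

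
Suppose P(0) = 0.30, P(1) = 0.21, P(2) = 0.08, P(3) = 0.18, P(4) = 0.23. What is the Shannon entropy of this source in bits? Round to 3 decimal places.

H = −Σ pᵢ log₂ pᵢ.
−0.30·log₂(0.30) = 0.5211
−0.21·log₂(0.21) = 0.4728
−0.08·log₂(0.08) = 0.2915
−0.18·log₂(0.18) = 0.4453
−0.23·log₂(0.23) = 0.4877
Sum ≈ 2.2184 → 2.218 bits.

2.218 bits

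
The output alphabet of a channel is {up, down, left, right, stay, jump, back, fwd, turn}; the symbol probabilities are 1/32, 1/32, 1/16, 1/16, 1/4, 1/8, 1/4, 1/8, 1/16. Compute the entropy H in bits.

2.8125 bits

Each probability is a power of 1/2, so log₂(1/p) is an integer.
H = Σ p·log₂(1/p) = 1/32·5 + 1/32·5 + 1/16·4 + 1/16·4 + 1/4·2 + 1/8·3 + 1/4·2 + 1/8·3 + 1/16·4 = 2.8125 bits.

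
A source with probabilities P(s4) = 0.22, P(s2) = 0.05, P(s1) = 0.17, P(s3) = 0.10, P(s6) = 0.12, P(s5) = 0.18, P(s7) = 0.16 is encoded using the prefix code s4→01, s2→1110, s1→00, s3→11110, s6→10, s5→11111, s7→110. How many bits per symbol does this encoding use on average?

3.1 bits/symbol

L̄ = Σ pᵢ·ℓᵢ = 0.22·2 + 0.05·4 + 0.17·2 + 0.10·5 + 0.12·2 + 0.18·5 + 0.16·3 = 3.1 bits/symbol.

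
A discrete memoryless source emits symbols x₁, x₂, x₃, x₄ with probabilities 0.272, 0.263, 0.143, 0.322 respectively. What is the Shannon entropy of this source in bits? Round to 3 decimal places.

H = −Σ pᵢ log₂ pᵢ.
−0.272·log₂(0.272) = 0.5109
−0.263·log₂(0.263) = 0.5068
−0.143·log₂(0.143) = 0.4012
−0.322·log₂(0.322) = 0.5264
Sum ≈ 1.9453 → 1.945 bits.

1.945 bits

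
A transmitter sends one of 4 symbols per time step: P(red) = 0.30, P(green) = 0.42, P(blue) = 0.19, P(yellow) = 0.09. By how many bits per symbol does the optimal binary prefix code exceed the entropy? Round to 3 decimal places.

0.045 bits

Entropy H = −Σ p log₂ p ≈ 1.8146 bits.
Huffman merges: 9/100+19/100→7/25; 7/25+3/10→29/50; 21/50+29/50→1. L = 93/50 ≈ 1.8600.
L − H = 1.8600 − 1.8146 = 0.045 bits.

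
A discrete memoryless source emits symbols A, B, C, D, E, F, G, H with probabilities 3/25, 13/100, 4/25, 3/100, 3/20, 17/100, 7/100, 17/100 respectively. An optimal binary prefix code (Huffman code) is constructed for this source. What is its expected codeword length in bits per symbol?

2.93 bits/symbol

Repeatedly combine the two least-probable nodes; the expected code length is the sum of the merged weights.
merge 3/100 + 7/100 → 1/10
merge 1/10 + 3/25 → 11/50
merge 13/100 + 3/20 → 7/25
merge 4/25 + 17/100 → 33/100
merge 17/100 + 11/50 → 39/100
merge 7/25 + 33/100 → 61/100
merge 39/100 + 61/100 → 1
L = 1/10 + 11/50 + 7/25 + 33/100 + 39/100 + 61/100 + 1 = 293/100 = 2.93 bits/symbol.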